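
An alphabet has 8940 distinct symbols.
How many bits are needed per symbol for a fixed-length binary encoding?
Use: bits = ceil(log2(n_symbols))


log2(8940) = 13.1261
Bracket: 2^13 = 8192 < 8940 <= 2^14 = 16384
So ceil(log2(8940)) = 14

bits = ceil(log2(8940)) = ceil(13.1261) = 14 bits


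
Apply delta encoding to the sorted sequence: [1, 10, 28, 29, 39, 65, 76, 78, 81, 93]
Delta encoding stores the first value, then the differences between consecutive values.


First value: 1
Deltas:
  10 - 1 = 9
  28 - 10 = 18
  29 - 28 = 1
  39 - 29 = 10
  65 - 39 = 26
  76 - 65 = 11
  78 - 76 = 2
  81 - 78 = 3
  93 - 81 = 12


Delta encoded: [1, 9, 18, 1, 10, 26, 11, 2, 3, 12]


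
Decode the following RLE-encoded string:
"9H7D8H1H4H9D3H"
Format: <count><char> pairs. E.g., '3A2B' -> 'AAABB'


Expanding each <count><char> pair:
  9H -> 'HHHHHHHHH'
  7D -> 'DDDDDDD'
  8H -> 'HHHHHHHH'
  1H -> 'H'
  4H -> 'HHHH'
  9D -> 'DDDDDDDDD'
  3H -> 'HHH'

Decoded = HHHHHHHHHDDDDDDDHHHHHHHHHHHHHDDDDDDDDDHHH


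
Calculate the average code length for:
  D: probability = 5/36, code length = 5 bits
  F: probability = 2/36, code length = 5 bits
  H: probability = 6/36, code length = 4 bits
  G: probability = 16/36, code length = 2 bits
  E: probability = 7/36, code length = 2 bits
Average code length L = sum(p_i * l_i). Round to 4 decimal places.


Weighted contributions p_i * l_i:
  D: (5/36) * 5 = 25/36
  F: (2/36) * 5 = 10/36
  H: (6/36) * 4 = 24/36
  G: (16/36) * 2 = 32/36
  E: (7/36) * 2 = 14/36
Sum = (25 + 10 + 24 + 32 + 14)/36 = 105/36

L = 105/36 = 2.9167 bits/symbol


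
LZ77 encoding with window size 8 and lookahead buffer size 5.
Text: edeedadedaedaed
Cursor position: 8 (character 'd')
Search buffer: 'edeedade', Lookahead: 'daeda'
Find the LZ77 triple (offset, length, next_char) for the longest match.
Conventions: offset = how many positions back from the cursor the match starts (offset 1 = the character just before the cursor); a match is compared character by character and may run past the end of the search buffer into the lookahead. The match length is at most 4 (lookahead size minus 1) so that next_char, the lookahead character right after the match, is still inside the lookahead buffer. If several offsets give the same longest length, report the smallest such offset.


Try each offset into the search buffer:
  offset=1 (pos 7, char 'e'): match length 0
  offset=2 (pos 6, char 'd'): match length 1
  offset=3 (pos 5, char 'a'): match length 0
  offset=4 (pos 4, char 'd'): match length 2
  offset=5 (pos 3, char 'e'): match length 0
  offset=6 (pos 2, char 'e'): match length 0
  offset=7 (pos 1, char 'd'): match length 1
  offset=8 (pos 0, char 'e'): match length 0
Longest match has length 2 at offset 4.
next_char = character at position 8 + 2 = 10 -> 'e'

Best match: offset=4, length=2 (matching 'da' starting at position 4)
LZ77 triple: (4, 2, 'e')


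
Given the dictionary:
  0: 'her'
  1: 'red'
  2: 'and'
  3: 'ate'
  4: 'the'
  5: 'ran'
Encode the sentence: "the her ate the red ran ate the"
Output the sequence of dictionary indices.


Look up each word in the dictionary:
  'the' -> 4
  'her' -> 0
  'ate' -> 3
  'the' -> 4
  'red' -> 1
  'ran' -> 5
  'ate' -> 3
  'the' -> 4

Encoded: [4, 0, 3, 4, 1, 5, 3, 4]


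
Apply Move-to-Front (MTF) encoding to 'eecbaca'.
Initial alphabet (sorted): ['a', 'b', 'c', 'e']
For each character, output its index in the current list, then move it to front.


MTF encoding:
'e': index 3 in ['a', 'b', 'c', 'e'] -> ['e', 'a', 'b', 'c']
'e': index 0 in ['e', 'a', 'b', 'c'] -> ['e', 'a', 'b', 'c']
'c': index 3 in ['e', 'a', 'b', 'c'] -> ['c', 'e', 'a', 'b']
'b': index 3 in ['c', 'e', 'a', 'b'] -> ['b', 'c', 'e', 'a']
'a': index 3 in ['b', 'c', 'e', 'a'] -> ['a', 'b', 'c', 'e']
'c': index 2 in ['a', 'b', 'c', 'e'] -> ['c', 'a', 'b', 'e']
'a': index 1 in ['c', 'a', 'b', 'e'] -> ['a', 'c', 'b', 'e']


Output: [3, 0, 3, 3, 3, 2, 1]


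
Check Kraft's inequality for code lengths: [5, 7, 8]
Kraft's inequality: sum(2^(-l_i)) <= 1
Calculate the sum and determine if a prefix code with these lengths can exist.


Sum = 2^(-5) + 2^(-7) + 2^(-8)
    = 0.03125 + 0.0078125 + 0.00390625
    = 11/256 = 0.04296875
Since 0.04296875 <= 1, Kraft's inequality IS satisfied.
A prefix code with these lengths CAN exist.

Kraft sum = 0.04296875. Satisfied.


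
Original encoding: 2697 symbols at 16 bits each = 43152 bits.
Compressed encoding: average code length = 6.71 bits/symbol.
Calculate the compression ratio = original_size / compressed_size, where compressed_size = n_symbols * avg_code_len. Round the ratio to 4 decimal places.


original_size = n_symbols * orig_bits = 2697 * 16 = 43152 bits
compressed_size = n_symbols * avg_code_len = 2697 * 6.71 = 18096.87 bits
ratio = original_size / compressed_size = 43152 / 18096.87 = 2.3845

Compression ratio = 2.3845


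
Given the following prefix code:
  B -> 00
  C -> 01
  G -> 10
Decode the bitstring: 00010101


Decoding step by step:
Bits 00 -> B
Bits 01 -> C
Bits 01 -> C
Bits 01 -> C


Decoded message: BCCC


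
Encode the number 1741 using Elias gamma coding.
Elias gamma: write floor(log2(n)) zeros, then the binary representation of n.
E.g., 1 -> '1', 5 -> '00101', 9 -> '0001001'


num_bits = floor(log2(1741)) + 1 = 11
leading_zeros = num_bits - 1 = 10
binary(1741) = 11011001101

Elias gamma(1741) = '0000000000' + '11011001101' = 000000000011011001101 (21 bits)


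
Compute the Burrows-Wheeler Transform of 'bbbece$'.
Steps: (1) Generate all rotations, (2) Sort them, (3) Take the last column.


Rotations (sorted):
  0: $bbbece -> last char: e
  1: bbbece$ -> last char: $
  2: bbece$b -> last char: b
  3: bece$bb -> last char: b
  4: ce$bbbe -> last char: e
  5: e$bbbec -> last char: c
  6: ece$bbb -> last char: b


BWT = e$bbecb


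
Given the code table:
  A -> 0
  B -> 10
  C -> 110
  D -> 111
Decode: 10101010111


Decoding:
10 -> B
10 -> B
10 -> B
10 -> B
111 -> D


Result: BBBBD


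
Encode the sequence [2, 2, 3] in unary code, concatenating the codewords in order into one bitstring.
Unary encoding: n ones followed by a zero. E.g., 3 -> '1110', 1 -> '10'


Encode each number as n ones followed by a terminating 0:
  2 -> 110 (3 bits)
  2 -> 110 (3 bits)
  3 -> 1110 (4 bits)
Total length = 3 + 3 + 4 = 10 bits.

Unary([2, 2, 3]) = 1101101110 (10 bits)


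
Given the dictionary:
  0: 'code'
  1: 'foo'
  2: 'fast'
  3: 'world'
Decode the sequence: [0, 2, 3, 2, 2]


Look up each index in the dictionary:
  0 -> 'code'
  2 -> 'fast'
  3 -> 'world'
  2 -> 'fast'
  2 -> 'fast'

Decoded: "code fast world fast fast"


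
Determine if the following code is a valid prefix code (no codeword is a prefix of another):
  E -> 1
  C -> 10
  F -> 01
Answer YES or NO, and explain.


Checking each pair (does one codeword prefix another?):
  E='1' vs C='10': prefix -- VIOLATION

NO -- this is NOT a valid prefix code. E (1) is a prefix of C (10).


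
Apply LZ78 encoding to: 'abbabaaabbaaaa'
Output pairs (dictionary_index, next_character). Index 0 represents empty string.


LZ78 encoding steps:
Dictionary: {0: ''}
Step 1: w='' (idx 0), next='a' -> output (0, 'a'), add 'a' as idx 1
Step 2: w='' (idx 0), next='b' -> output (0, 'b'), add 'b' as idx 2
Step 3: w='b' (idx 2), next='a' -> output (2, 'a'), add 'ba' as idx 3
Step 4: w='ba' (idx 3), next='a' -> output (3, 'a'), add 'baa' as idx 4
Step 5: w='a' (idx 1), next='b' -> output (1, 'b'), add 'ab' as idx 5
Step 6: w='baa' (idx 4), next='a' -> output (4, 'a'), add 'baaa' as idx 6
Step 7: w='a' (idx 1), end of input -> output (1, '')


Encoded: [(0, 'a'), (0, 'b'), (2, 'a'), (3, 'a'), (1, 'b'), (4, 'a'), (1, '')]


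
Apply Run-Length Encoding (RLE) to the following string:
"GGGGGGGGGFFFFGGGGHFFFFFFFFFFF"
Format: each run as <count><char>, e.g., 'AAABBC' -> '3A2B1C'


Scanning runs left to right:
  i=0: run of 'G' x 9 -> '9G'
  i=9: run of 'F' x 4 -> '4F'
  i=13: run of 'G' x 4 -> '4G'
  i=17: run of 'H' x 1 -> '1H'
  i=18: run of 'F' x 11 -> '11F'

RLE = 9G4F4G1H11F


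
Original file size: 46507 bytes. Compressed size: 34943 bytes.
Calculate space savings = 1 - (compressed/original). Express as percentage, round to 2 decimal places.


ratio = compressed/original = 34943/46507 = 0.751349
savings = 1 - ratio = 1 - 0.751349 = 0.248651
as a percentage: 0.248651 * 100 = 24.87%

Space savings = 1 - 34943/46507 = 24.87%


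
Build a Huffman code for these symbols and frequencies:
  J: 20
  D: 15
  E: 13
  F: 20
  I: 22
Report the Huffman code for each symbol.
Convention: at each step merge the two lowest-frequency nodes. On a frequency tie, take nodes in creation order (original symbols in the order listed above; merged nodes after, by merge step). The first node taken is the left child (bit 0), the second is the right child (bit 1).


Huffman tree construction:
Step 1: Merge E(13) + D(15) = 28
Step 2: Merge J(20) + F(20) = 40
Step 3: Merge I(22) + (E+D)(28) = 50
Step 4: Merge (J+F)(40) + (I+(E+D))(50) = 90
Read each symbol's code off the tree from the root (left child = 0, right child = 1).

Codes:
  J: 00 (length 2)
  D: 111 (length 3)
  E: 110 (length 3)
  F: 01 (length 2)
  I: 10 (length 2)
Average code length: 208/90 = 2.3111 bits/symbol


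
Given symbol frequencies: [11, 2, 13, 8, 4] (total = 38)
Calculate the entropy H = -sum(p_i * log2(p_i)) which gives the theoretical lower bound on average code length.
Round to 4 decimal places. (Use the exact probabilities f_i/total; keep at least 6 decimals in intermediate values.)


Per-symbol terms -p_i * log2(p_i) with p_i = f_i/38:
  p = 11/38 = 0.289474: log2(p) = -1.788496, -p*log2(p) = 0.517722
  p = 2/38 = 0.052632: log2(p) = -4.247928, -p*log2(p) = 0.223575
  p = 13/38 = 0.342105: log2(p) = -1.547488, -p*log2(p) = 0.529404
  p = 8/38 = 0.210526: log2(p) = -2.247928, -p*log2(p) = 0.473248
  p = 4/38 = 0.105263: log2(p) = -3.247928, -p*log2(p) = 0.341887
H = 0.517722 + 0.223575 + 0.529404 + 0.473248 + 0.341887 = 2.085836

H = 2.0858 bits/symbol


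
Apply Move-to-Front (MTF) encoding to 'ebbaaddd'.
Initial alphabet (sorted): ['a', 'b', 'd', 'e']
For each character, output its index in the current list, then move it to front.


MTF encoding:
'e': index 3 in ['a', 'b', 'd', 'e'] -> ['e', 'a', 'b', 'd']
'b': index 2 in ['e', 'a', 'b', 'd'] -> ['b', 'e', 'a', 'd']
'b': index 0 in ['b', 'e', 'a', 'd'] -> ['b', 'e', 'a', 'd']
'a': index 2 in ['b', 'e', 'a', 'd'] -> ['a', 'b', 'e', 'd']
'a': index 0 in ['a', 'b', 'e', 'd'] -> ['a', 'b', 'e', 'd']
'd': index 3 in ['a', 'b', 'e', 'd'] -> ['d', 'a', 'b', 'e']
'd': index 0 in ['d', 'a', 'b', 'e'] -> ['d', 'a', 'b', 'e']
'd': index 0 in ['d', 'a', 'b', 'e'] -> ['d', 'a', 'b', 'e']


Output: [3, 2, 0, 2, 0, 3, 0, 0]


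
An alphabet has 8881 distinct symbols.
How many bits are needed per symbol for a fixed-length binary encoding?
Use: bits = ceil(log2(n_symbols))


log2(8881) = 13.1165
Bracket: 2^13 = 8192 < 8881 <= 2^14 = 16384
So ceil(log2(8881)) = 14

bits = ceil(log2(8881)) = ceil(13.1165) = 14 bits


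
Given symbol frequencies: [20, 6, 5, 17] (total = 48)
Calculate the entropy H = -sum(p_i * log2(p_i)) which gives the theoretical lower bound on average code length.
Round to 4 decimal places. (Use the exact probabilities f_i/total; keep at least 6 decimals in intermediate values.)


Per-symbol terms -p_i * log2(p_i) with p_i = f_i/48:
  p = 20/48 = 0.416667: log2(p) = -1.263034, -p*log2(p) = 0.526264
  p = 6/48 = 0.125000: log2(p) = -3.000000, -p*log2(p) = 0.375000
  p = 5/48 = 0.104167: log2(p) = -3.263034, -p*log2(p) = 0.339899
  p = 17/48 = 0.354167: log2(p) = -1.497500, -p*log2(p) = 0.530364
H = 0.526264 + 0.375000 + 0.339899 + 0.530364 = 1.771527

H = 1.7715 bits/symbol


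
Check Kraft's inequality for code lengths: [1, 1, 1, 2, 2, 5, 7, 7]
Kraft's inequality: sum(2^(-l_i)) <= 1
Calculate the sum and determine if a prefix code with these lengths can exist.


Sum = 2^(-1) + 2^(-1) + 2^(-1) + 2^(-2) + 2^(-2) + 2^(-5) + 2^(-7) + 2^(-7)
    = 0.5 + 0.5 + 0.5 + 0.25 + 0.25 + 0.03125 + 0.0078125 + 0.0078125
    = 262/128 = 2.046875
Since 2.046875 > 1, Kraft's inequality is NOT satisfied.
A prefix code with these lengths CANNOT exist.

Kraft sum = 2.046875. Not satisfied.


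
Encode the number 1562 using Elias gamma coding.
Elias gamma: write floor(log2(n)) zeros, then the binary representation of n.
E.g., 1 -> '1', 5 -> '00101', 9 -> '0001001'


num_bits = floor(log2(1562)) + 1 = 11
leading_zeros = num_bits - 1 = 10
binary(1562) = 11000011010

Elias gamma(1562) = '0000000000' + '11000011010' = 000000000011000011010 (21 bits)


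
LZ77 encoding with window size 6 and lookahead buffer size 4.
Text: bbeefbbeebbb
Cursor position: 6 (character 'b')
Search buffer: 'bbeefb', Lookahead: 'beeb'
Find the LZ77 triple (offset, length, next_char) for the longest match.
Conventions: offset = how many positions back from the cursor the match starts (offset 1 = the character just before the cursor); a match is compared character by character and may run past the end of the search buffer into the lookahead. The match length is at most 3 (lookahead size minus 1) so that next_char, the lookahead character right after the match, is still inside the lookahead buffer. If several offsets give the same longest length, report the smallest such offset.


Try each offset into the search buffer:
  offset=1 (pos 5, char 'b'): match length 1
  offset=2 (pos 4, char 'f'): match length 0
  offset=3 (pos 3, char 'e'): match length 0
  offset=4 (pos 2, char 'e'): match length 0
  offset=5 (pos 1, char 'b'): match length 3
  offset=6 (pos 0, char 'b'): match length 1
Longest match has length 3 at offset 5.
next_char = character at position 6 + 3 = 9 -> 'b'

Best match: offset=5, length=3 (matching 'bee' starting at position 1)
LZ77 triple: (5, 3, 'b')


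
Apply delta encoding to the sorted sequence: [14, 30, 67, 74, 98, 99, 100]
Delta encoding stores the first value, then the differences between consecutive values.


First value: 14
Deltas:
  30 - 14 = 16
  67 - 30 = 37
  74 - 67 = 7
  98 - 74 = 24
  99 - 98 = 1
  100 - 99 = 1


Delta encoded: [14, 16, 37, 7, 24, 1, 1]


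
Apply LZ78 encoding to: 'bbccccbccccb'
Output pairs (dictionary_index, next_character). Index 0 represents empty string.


LZ78 encoding steps:
Dictionary: {0: ''}
Step 1: w='' (idx 0), next='b' -> output (0, 'b'), add 'b' as idx 1
Step 2: w='b' (idx 1), next='c' -> output (1, 'c'), add 'bc' as idx 2
Step 3: w='' (idx 0), next='c' -> output (0, 'c'), add 'c' as idx 3
Step 4: w='c' (idx 3), next='c' -> output (3, 'c'), add 'cc' as idx 4
Step 5: w='bc' (idx 2), next='c' -> output (2, 'c'), add 'bcc' as idx 5
Step 6: w='cc' (idx 4), next='b' -> output (4, 'b'), add 'ccb' as idx 6


Encoded: [(0, 'b'), (1, 'c'), (0, 'c'), (3, 'c'), (2, 'c'), (4, 'b')]


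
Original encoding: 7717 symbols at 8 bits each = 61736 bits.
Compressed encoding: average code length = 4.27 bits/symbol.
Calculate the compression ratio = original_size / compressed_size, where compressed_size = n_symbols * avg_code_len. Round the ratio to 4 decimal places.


original_size = n_symbols * orig_bits = 7717 * 8 = 61736 bits
compressed_size = n_symbols * avg_code_len = 7717 * 4.27 = 32951.59 bits
ratio = original_size / compressed_size = 61736 / 32951.59 = 1.8735

Compression ratio = 1.8735


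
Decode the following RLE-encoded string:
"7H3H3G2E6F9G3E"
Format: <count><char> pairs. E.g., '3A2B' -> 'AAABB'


Expanding each <count><char> pair:
  7H -> 'HHHHHHH'
  3H -> 'HHH'
  3G -> 'GGG'
  2E -> 'EE'
  6F -> 'FFFFFF'
  9G -> 'GGGGGGGGG'
  3E -> 'EEE'

Decoded = HHHHHHHHHHGGGEEFFFFFFGGGGGGGGGEEE


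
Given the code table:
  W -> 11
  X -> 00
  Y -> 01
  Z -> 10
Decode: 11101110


Decoding:
11 -> W
10 -> Z
11 -> W
10 -> Z


Result: WZWZ


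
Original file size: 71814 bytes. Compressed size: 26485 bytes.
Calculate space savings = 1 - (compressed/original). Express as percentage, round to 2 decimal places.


ratio = compressed/original = 26485/71814 = 0.3688
savings = 1 - ratio = 1 - 0.3688 = 0.6312
as a percentage: 0.6312 * 100 = 63.12%

Space savings = 1 - 26485/71814 = 63.12%


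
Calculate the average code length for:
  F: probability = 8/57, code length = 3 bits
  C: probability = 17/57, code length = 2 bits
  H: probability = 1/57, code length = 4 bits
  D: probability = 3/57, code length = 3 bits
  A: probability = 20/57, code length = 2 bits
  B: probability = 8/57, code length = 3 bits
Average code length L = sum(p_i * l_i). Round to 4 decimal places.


Weighted contributions p_i * l_i:
  F: (8/57) * 3 = 24/57
  C: (17/57) * 2 = 34/57
  H: (1/57) * 4 = 4/57
  D: (3/57) * 3 = 9/57
  A: (20/57) * 2 = 40/57
  B: (8/57) * 3 = 24/57
Sum = (24 + 34 + 4 + 9 + 40 + 24)/57 = 135/57

L = 135/57 = 2.3684 bits/symbol


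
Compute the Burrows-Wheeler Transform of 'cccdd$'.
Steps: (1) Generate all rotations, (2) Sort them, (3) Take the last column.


Rotations (sorted):
  0: $cccdd -> last char: d
  1: cccdd$ -> last char: $
  2: ccdd$c -> last char: c
  3: cdd$cc -> last char: c
  4: d$cccd -> last char: d
  5: dd$ccc -> last char: c


BWT = d$ccdc


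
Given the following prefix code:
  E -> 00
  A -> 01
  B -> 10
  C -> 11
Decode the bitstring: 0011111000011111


Decoding step by step:
Bits 00 -> E
Bits 11 -> C
Bits 11 -> C
Bits 10 -> B
Bits 00 -> E
Bits 01 -> A
Bits 11 -> C
Bits 11 -> C


Decoded message: ECCBEACC


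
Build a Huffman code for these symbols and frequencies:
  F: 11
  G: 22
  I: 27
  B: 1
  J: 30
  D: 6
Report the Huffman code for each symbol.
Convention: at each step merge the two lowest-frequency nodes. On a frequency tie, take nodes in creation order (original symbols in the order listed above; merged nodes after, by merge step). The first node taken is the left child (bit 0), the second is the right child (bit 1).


Huffman tree construction:
Step 1: Merge B(1) + D(6) = 7
Step 2: Merge (B+D)(7) + F(11) = 18
Step 3: Merge ((B+D)+F)(18) + G(22) = 40
Step 4: Merge I(27) + J(30) = 57
Step 5: Merge (((B+D)+F)+G)(40) + (I+J)(57) = 97
Read each symbol's code off the tree from the root (left child = 0, right child = 1).

Codes:
  F: 001 (length 3)
  G: 01 (length 2)
  I: 10 (length 2)
  B: 0000 (length 4)
  J: 11 (length 2)
  D: 0001 (length 4)
Average code length: 219/97 = 2.2577 bits/symbol


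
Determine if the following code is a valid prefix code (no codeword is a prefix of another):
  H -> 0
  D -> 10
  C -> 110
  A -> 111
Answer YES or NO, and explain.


Checking each pair (does one codeword prefix another?):
  H='0' vs D='10': no prefix
  H='0' vs C='110': no prefix
  H='0' vs A='111': no prefix
  D='10' vs H='0': no prefix
  D='10' vs C='110': no prefix
  D='10' vs A='111': no prefix
  C='110' vs H='0': no prefix
  C='110' vs D='10': no prefix
  C='110' vs A='111': no prefix
  A='111' vs H='0': no prefix
  A='111' vs D='10': no prefix
  A='111' vs C='110': no prefix
No violation found over all pairs.

YES -- this is a valid prefix code. No codeword is a prefix of any other codeword.


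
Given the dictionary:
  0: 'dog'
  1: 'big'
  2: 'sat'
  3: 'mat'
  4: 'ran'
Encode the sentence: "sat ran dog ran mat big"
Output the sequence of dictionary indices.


Look up each word in the dictionary:
  'sat' -> 2
  'ran' -> 4
  'dog' -> 0
  'ran' -> 4
  'mat' -> 3
  'big' -> 1

Encoded: [2, 4, 0, 4, 3, 1]


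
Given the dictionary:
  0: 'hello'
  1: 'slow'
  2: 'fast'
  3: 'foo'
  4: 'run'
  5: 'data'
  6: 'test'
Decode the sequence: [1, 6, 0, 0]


Look up each index in the dictionary:
  1 -> 'slow'
  6 -> 'test'
  0 -> 'hello'
  0 -> 'hello'

Decoded: "slow test hello hello"


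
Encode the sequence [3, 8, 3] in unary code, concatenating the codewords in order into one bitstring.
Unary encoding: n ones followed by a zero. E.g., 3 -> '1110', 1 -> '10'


Encode each number as n ones followed by a terminating 0:
  3 -> 1110 (4 bits)
  8 -> 111111110 (9 bits)
  3 -> 1110 (4 bits)
Total length = 4 + 9 + 4 = 17 bits.

Unary([3, 8, 3]) = 11101111111101110 (17 bits)


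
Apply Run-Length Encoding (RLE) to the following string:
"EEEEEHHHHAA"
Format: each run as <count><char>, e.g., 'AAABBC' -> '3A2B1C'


Scanning runs left to right:
  i=0: run of 'E' x 5 -> '5E'
  i=5: run of 'H' x 4 -> '4H'
  i=9: run of 'A' x 2 -> '2A'

RLE = 5E4H2A


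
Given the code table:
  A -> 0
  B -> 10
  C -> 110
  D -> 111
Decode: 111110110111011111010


Decoding:
111 -> D
110 -> C
110 -> C
111 -> D
0 -> A
111 -> D
110 -> C
10 -> B


Result: DCCDADCB


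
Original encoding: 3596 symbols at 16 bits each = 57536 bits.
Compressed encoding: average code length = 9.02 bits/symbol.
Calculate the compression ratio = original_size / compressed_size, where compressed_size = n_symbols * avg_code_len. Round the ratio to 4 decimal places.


original_size = n_symbols * orig_bits = 3596 * 16 = 57536 bits
compressed_size = n_symbols * avg_code_len = 3596 * 9.02 = 32435.92 bits
ratio = original_size / compressed_size = 57536 / 32435.92 = 1.7738

Compression ratio = 1.7738


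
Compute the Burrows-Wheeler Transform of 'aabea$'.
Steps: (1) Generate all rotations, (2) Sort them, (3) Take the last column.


Rotations (sorted):
  0: $aabea -> last char: a
  1: a$aabe -> last char: e
  2: aabea$ -> last char: $
  3: abea$a -> last char: a
  4: bea$aa -> last char: a
  5: ea$aab -> last char: b


BWT = ae$aab


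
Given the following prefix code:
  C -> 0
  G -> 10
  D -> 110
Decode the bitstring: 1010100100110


Decoding step by step:
Bits 10 -> G
Bits 10 -> G
Bits 10 -> G
Bits 0 -> C
Bits 10 -> G
Bits 0 -> C
Bits 110 -> D


Decoded message: GGGCGCD


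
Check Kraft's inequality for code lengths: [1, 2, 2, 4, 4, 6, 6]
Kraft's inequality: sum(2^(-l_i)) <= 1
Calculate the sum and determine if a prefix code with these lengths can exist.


Sum = 2^(-1) + 2^(-2) + 2^(-2) + 2^(-4) + 2^(-4) + 2^(-6) + 2^(-6)
    = 0.5 + 0.25 + 0.25 + 0.0625 + 0.0625 + 0.015625 + 0.015625
    = 74/64 = 1.15625
Since 1.15625 > 1, Kraft's inequality is NOT satisfied.
A prefix code with these lengths CANNOT exist.

Kraft sum = 1.15625. Not satisfied.


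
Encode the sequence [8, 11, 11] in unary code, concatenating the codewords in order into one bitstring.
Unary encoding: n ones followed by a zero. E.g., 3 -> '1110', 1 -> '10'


Encode each number as n ones followed by a terminating 0:
  8 -> 111111110 (9 bits)
  11 -> 111111111110 (12 bits)
  11 -> 111111111110 (12 bits)
Total length = 9 + 12 + 12 = 33 bits.

Unary([8, 11, 11]) = 111111110111111111110111111111110 (33 bits)


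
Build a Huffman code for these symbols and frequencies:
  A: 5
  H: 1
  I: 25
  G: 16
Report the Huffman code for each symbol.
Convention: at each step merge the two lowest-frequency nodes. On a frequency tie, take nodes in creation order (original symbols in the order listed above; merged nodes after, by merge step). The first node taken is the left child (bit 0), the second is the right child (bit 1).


Huffman tree construction:
Step 1: Merge H(1) + A(5) = 6
Step 2: Merge (H+A)(6) + G(16) = 22
Step 3: Merge ((H+A)+G)(22) + I(25) = 47
Read each symbol's code off the tree from the root (left child = 0, right child = 1).

Codes:
  A: 001 (length 3)
  H: 000 (length 3)
  I: 1 (length 1)
  G: 01 (length 2)
Average code length: 75/47 = 1.5957 bits/symbol


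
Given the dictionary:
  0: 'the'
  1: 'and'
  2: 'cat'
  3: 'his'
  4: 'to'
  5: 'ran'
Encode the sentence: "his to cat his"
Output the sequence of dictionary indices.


Look up each word in the dictionary:
  'his' -> 3
  'to' -> 4
  'cat' -> 2
  'his' -> 3

Encoded: [3, 4, 2, 3]


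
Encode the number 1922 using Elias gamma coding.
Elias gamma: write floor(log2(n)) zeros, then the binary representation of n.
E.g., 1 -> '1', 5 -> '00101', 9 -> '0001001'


num_bits = floor(log2(1922)) + 1 = 11
leading_zeros = num_bits - 1 = 10
binary(1922) = 11110000010

Elias gamma(1922) = '0000000000' + '11110000010' = 000000000011110000010 (21 bits)


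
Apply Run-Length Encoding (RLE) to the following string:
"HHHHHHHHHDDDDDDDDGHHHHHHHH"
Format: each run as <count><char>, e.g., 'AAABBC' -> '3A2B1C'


Scanning runs left to right:
  i=0: run of 'H' x 9 -> '9H'
  i=9: run of 'D' x 8 -> '8D'
  i=17: run of 'G' x 1 -> '1G'
  i=18: run of 'H' x 8 -> '8H'

RLE = 9H8D1G8H


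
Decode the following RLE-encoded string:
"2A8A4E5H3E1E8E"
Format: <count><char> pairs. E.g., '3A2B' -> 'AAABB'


Expanding each <count><char> pair:
  2A -> 'AA'
  8A -> 'AAAAAAAA'
  4E -> 'EEEE'
  5H -> 'HHHHH'
  3E -> 'EEE'
  1E -> 'E'
  8E -> 'EEEEEEEE'

Decoded = AAAAAAAAAAEEEEHHHHHEEEEEEEEEEEE


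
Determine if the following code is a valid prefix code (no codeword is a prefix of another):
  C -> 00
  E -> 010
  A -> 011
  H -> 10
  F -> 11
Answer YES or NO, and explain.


Checking each pair (does one codeword prefix another?):
  C='00' vs E='010': no prefix
  C='00' vs A='011': no prefix
  C='00' vs H='10': no prefix
  C='00' vs F='11': no prefix
  E='010' vs C='00': no prefix
  E='010' vs A='011': no prefix
  E='010' vs H='10': no prefix
  E='010' vs F='11': no prefix
  A='011' vs C='00': no prefix
  A='011' vs E='010': no prefix
  A='011' vs H='10': no prefix
  A='011' vs F='11': no prefix
  H='10' vs C='00': no prefix
  H='10' vs E='010': no prefix
  H='10' vs A='011': no prefix
  H='10' vs F='11': no prefix
  F='11' vs C='00': no prefix
  F='11' vs E='010': no prefix
  F='11' vs A='011': no prefix
  F='11' vs H='10': no prefix
No violation found over all pairs.

YES -- this is a valid prefix code. No codeword is a prefix of any other codeword.


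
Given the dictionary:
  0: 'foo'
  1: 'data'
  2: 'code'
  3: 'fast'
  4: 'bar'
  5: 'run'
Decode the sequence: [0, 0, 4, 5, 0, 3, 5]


Look up each index in the dictionary:
  0 -> 'foo'
  0 -> 'foo'
  4 -> 'bar'
  5 -> 'run'
  0 -> 'foo'
  3 -> 'fast'
  5 -> 'run'

Decoded: "foo foo bar run foo fast run"


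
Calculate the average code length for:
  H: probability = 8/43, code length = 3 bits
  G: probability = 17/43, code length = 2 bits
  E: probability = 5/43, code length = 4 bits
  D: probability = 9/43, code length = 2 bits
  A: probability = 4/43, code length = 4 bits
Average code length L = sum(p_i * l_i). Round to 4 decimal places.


Weighted contributions p_i * l_i:
  H: (8/43) * 3 = 24/43
  G: (17/43) * 2 = 34/43
  E: (5/43) * 4 = 20/43
  D: (9/43) * 2 = 18/43
  A: (4/43) * 4 = 16/43
Sum = (24 + 34 + 20 + 18 + 16)/43 = 112/43

L = 112/43 = 2.6047 bits/symbol


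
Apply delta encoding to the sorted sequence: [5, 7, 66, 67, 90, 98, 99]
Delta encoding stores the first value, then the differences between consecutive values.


First value: 5
Deltas:
  7 - 5 = 2
  66 - 7 = 59
  67 - 66 = 1
  90 - 67 = 23
  98 - 90 = 8
  99 - 98 = 1


Delta encoded: [5, 2, 59, 1, 23, 8, 1]


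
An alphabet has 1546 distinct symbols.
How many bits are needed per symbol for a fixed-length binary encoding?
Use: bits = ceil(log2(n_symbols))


log2(1546) = 10.5943
Bracket: 2^10 = 1024 < 1546 <= 2^11 = 2048
So ceil(log2(1546)) = 11

bits = ceil(log2(1546)) = ceil(10.5943) = 11 bits


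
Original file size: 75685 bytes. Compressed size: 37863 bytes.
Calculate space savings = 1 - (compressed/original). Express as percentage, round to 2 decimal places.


ratio = compressed/original = 37863/75685 = 0.500271
savings = 1 - ratio = 1 - 0.500271 = 0.499729
as a percentage: 0.499729 * 100 = 49.97%

Space savings = 1 - 37863/75685 = 49.97%


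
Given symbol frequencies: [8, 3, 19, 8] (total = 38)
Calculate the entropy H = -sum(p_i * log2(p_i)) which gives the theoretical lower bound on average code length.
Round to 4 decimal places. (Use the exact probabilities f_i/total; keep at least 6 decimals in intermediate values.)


Per-symbol terms -p_i * log2(p_i) with p_i = f_i/38:
  p = 8/38 = 0.210526: log2(p) = -2.247928, -p*log2(p) = 0.473248
  p = 3/38 = 0.078947: log2(p) = -3.662965, -p*log2(p) = 0.289181
  p = 19/38 = 0.500000: log2(p) = -1.000000, -p*log2(p) = 0.500000
  p = 8/38 = 0.210526: log2(p) = -2.247928, -p*log2(p) = 0.473248
H = 0.473248 + 0.289181 + 0.500000 + 0.473248 = 1.735677

H = 1.7357 bits/symbol


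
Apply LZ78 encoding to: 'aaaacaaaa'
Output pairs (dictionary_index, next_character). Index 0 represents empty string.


LZ78 encoding steps:
Dictionary: {0: ''}
Step 1: w='' (idx 0), next='a' -> output (0, 'a'), add 'a' as idx 1
Step 2: w='a' (idx 1), next='a' -> output (1, 'a'), add 'aa' as idx 2
Step 3: w='a' (idx 1), next='c' -> output (1, 'c'), add 'ac' as idx 3
Step 4: w='aa' (idx 2), next='a' -> output (2, 'a'), add 'aaa' as idx 4
Step 5: w='a' (idx 1), end of input -> output (1, '')


Encoded: [(0, 'a'), (1, 'a'), (1, 'c'), (2, 'a'), (1, '')]


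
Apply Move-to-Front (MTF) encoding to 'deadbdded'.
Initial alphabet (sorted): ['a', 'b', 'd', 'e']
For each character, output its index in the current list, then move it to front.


MTF encoding:
'd': index 2 in ['a', 'b', 'd', 'e'] -> ['d', 'a', 'b', 'e']
'e': index 3 in ['d', 'a', 'b', 'e'] -> ['e', 'd', 'a', 'b']
'a': index 2 in ['e', 'd', 'a', 'b'] -> ['a', 'e', 'd', 'b']
'd': index 2 in ['a', 'e', 'd', 'b'] -> ['d', 'a', 'e', 'b']
'b': index 3 in ['d', 'a', 'e', 'b'] -> ['b', 'd', 'a', 'e']
'd': index 1 in ['b', 'd', 'a', 'e'] -> ['d', 'b', 'a', 'e']
'd': index 0 in ['d', 'b', 'a', 'e'] -> ['d', 'b', 'a', 'e']
'e': index 3 in ['d', 'b', 'a', 'e'] -> ['e', 'd', 'b', 'a']
'd': index 1 in ['e', 'd', 'b', 'a'] -> ['d', 'e', 'b', 'a']


Output: [2, 3, 2, 2, 3, 1, 0, 3, 1]


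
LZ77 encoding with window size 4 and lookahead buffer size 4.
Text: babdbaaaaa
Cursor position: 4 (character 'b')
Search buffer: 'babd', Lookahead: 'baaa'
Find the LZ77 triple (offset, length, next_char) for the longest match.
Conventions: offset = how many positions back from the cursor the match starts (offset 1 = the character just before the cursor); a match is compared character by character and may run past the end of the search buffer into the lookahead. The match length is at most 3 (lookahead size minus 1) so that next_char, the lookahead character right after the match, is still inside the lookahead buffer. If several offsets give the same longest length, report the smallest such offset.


Try each offset into the search buffer:
  offset=1 (pos 3, char 'd'): match length 0
  offset=2 (pos 2, char 'b'): match length 1
  offset=3 (pos 1, char 'a'): match length 0
  offset=4 (pos 0, char 'b'): match length 2
Longest match has length 2 at offset 4.
next_char = character at position 4 + 2 = 6 -> 'a'

Best match: offset=4, length=2 (matching 'ba' starting at position 0)
LZ77 triple: (4, 2, 'a')


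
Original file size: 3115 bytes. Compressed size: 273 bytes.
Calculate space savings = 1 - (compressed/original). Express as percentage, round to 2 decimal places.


ratio = compressed/original = 273/3115 = 0.08764
savings = 1 - ratio = 1 - 0.08764 = 0.91236
as a percentage: 0.91236 * 100 = 91.24%

Space savings = 1 - 273/3115 = 91.24%


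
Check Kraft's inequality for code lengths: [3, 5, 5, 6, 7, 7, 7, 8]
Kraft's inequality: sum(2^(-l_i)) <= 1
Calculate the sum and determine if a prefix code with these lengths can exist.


Sum = 2^(-3) + 2^(-5) + 2^(-5) + 2^(-6) + 2^(-7) + 2^(-7) + 2^(-7) + 2^(-8)
    = 0.125 + 0.03125 + 0.03125 + 0.015625 + 0.0078125 + 0.0078125 + 0.0078125 + 0.00390625
    = 59/256 = 0.23046875
Since 0.23046875 <= 1, Kraft's inequality IS satisfied.
A prefix code with these lengths CAN exist.

Kraft sum = 0.23046875. Satisfied.


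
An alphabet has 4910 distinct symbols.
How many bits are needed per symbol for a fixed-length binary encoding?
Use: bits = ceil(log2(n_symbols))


log2(4910) = 12.2615
Bracket: 2^12 = 4096 < 4910 <= 2^13 = 8192
So ceil(log2(4910)) = 13

bits = ceil(log2(4910)) = ceil(12.2615) = 13 bits


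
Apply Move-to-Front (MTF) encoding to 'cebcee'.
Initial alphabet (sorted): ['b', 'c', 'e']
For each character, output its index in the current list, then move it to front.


MTF encoding:
'c': index 1 in ['b', 'c', 'e'] -> ['c', 'b', 'e']
'e': index 2 in ['c', 'b', 'e'] -> ['e', 'c', 'b']
'b': index 2 in ['e', 'c', 'b'] -> ['b', 'e', 'c']
'c': index 2 in ['b', 'e', 'c'] -> ['c', 'b', 'e']
'e': index 2 in ['c', 'b', 'e'] -> ['e', 'c', 'b']
'e': index 0 in ['e', 'c', 'b'] -> ['e', 'c', 'b']


Output: [1, 2, 2, 2, 2, 0]


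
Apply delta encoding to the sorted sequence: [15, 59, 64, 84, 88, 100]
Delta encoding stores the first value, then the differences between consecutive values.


First value: 15
Deltas:
  59 - 15 = 44
  64 - 59 = 5
  84 - 64 = 20
  88 - 84 = 4
  100 - 88 = 12


Delta encoded: [15, 44, 5, 20, 4, 12]


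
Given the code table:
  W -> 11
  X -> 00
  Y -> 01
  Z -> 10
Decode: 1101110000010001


Decoding:
11 -> W
01 -> Y
11 -> W
00 -> X
00 -> X
01 -> Y
00 -> X
01 -> Y


Result: WYWXXYXY


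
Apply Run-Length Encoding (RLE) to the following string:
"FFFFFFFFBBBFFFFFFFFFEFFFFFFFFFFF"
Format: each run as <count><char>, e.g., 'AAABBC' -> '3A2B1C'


Scanning runs left to right:
  i=0: run of 'F' x 8 -> '8F'
  i=8: run of 'B' x 3 -> '3B'
  i=11: run of 'F' x 9 -> '9F'
  i=20: run of 'E' x 1 -> '1E'
  i=21: run of 'F' x 11 -> '11F'

RLE = 8F3B9F1E11F


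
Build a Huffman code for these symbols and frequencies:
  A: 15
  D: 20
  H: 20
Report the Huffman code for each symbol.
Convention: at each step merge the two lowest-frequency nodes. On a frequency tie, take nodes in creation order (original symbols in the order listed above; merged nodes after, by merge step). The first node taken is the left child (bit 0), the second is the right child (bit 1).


Huffman tree construction:
Step 1: Merge A(15) + D(20) = 35
Step 2: Merge H(20) + (A+D)(35) = 55
Read each symbol's code off the tree from the root (left child = 0, right child = 1).

Codes:
  A: 10 (length 2)
  D: 11 (length 2)
  H: 0 (length 1)
Average code length: 90/55 = 1.6364 bits/symbol


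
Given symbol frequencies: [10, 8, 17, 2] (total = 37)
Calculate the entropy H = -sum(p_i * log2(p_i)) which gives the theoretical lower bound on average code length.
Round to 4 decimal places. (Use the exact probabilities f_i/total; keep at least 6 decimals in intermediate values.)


Per-symbol terms -p_i * log2(p_i) with p_i = f_i/37:
  p = 10/37 = 0.270270: log2(p) = -1.887525, -p*log2(p) = 0.510142
  p = 8/37 = 0.216216: log2(p) = -2.209453, -p*log2(p) = 0.477720
  p = 17/37 = 0.459459: log2(p) = -1.121991, -p*log2(p) = 0.515509
  p = 2/37 = 0.054054: log2(p) = -4.209453, -p*log2(p) = 0.227538
H = 0.510142 + 0.477720 + 0.515509 + 0.227538 = 1.730909

H = 1.7309 bits/symbol


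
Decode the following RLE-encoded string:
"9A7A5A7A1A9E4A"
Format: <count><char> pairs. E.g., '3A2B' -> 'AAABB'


Expanding each <count><char> pair:
  9A -> 'AAAAAAAAA'
  7A -> 'AAAAAAA'
  5A -> 'AAAAA'
  7A -> 'AAAAAAA'
  1A -> 'A'
  9E -> 'EEEEEEEEE'
  4A -> 'AAAA'

Decoded = AAAAAAAAAAAAAAAAAAAAAAAAAAAAAEEEEEEEEEAAAA


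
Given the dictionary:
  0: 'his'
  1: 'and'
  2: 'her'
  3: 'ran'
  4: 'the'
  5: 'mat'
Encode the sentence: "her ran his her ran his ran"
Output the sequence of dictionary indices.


Look up each word in the dictionary:
  'her' -> 2
  'ran' -> 3
  'his' -> 0
  'her' -> 2
  'ran' -> 3
  'his' -> 0
  'ran' -> 3

Encoded: [2, 3, 0, 2, 3, 0, 3]


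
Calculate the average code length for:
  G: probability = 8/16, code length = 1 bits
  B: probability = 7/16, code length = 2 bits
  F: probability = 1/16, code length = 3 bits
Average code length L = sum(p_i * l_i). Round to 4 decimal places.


Weighted contributions p_i * l_i:
  G: (8/16) * 1 = 8/16
  B: (7/16) * 2 = 14/16
  F: (1/16) * 3 = 3/16
Sum = (8 + 14 + 3)/16 = 25/16

L = 25/16 = 1.5625 bits/symbol


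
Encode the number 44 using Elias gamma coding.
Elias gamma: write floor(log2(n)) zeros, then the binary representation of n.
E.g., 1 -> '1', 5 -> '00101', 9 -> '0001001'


num_bits = floor(log2(44)) + 1 = 6
leading_zeros = num_bits - 1 = 5
binary(44) = 101100

Elias gamma(44) = '00000' + '101100' = 00000101100 (11 bits)


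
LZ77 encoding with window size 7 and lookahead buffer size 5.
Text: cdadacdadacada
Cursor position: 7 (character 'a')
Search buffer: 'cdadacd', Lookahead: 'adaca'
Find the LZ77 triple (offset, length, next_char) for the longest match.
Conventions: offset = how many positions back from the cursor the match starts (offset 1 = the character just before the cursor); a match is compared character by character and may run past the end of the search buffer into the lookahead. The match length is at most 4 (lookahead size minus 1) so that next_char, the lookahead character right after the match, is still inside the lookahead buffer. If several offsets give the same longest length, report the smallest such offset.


Try each offset into the search buffer:
  offset=1 (pos 6, char 'd'): match length 0
  offset=2 (pos 5, char 'c'): match length 0
  offset=3 (pos 4, char 'a'): match length 1
  offset=4 (pos 3, char 'd'): match length 0
  offset=5 (pos 2, char 'a'): match length 4
  offset=6 (pos 1, char 'd'): match length 0
  offset=7 (pos 0, char 'c'): match length 0
Longest match has length 4 at offset 5.
next_char = character at position 7 + 4 = 11 -> 'a'

Best match: offset=5, length=4 (matching 'adac' starting at position 2)
LZ77 triple: (5, 4, 'a')


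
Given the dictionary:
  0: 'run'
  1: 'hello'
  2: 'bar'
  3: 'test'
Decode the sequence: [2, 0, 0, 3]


Look up each index in the dictionary:
  2 -> 'bar'
  0 -> 'run'
  0 -> 'run'
  3 -> 'test'

Decoded: "bar run run test"


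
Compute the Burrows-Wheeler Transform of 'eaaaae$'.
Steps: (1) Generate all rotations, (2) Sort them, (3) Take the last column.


Rotations (sorted):
  0: $eaaaae -> last char: e
  1: aaaae$e -> last char: e
  2: aaae$ea -> last char: a
  3: aae$eaa -> last char: a
  4: ae$eaaa -> last char: a
  5: e$eaaaa -> last char: a
  6: eaaaae$ -> last char: $


BWT = eeaaaa$


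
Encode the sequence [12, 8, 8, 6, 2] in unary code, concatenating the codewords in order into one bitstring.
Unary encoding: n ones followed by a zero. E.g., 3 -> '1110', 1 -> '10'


Encode each number as n ones followed by a terminating 0:
  12 -> 1111111111110 (13 bits)
  8 -> 111111110 (9 bits)
  8 -> 111111110 (9 bits)
  6 -> 1111110 (7 bits)
  2 -> 110 (3 bits)
Total length = 13 + 9 + 9 + 7 + 3 = 41 bits.

Unary([12, 8, 8, 6, 2]) = 11111111111101111111101111111101111110110 (41 bits)


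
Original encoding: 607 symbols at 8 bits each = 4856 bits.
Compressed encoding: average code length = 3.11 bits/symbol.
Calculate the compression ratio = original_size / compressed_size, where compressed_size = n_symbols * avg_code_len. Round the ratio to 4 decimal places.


original_size = n_symbols * orig_bits = 607 * 8 = 4856 bits
compressed_size = n_symbols * avg_code_len = 607 * 3.11 = 1887.77 bits
ratio = original_size / compressed_size = 4856 / 1887.77 = 2.5723

Compression ratio = 2.5723


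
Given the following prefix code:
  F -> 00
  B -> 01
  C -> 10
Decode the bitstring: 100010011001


Decoding step by step:
Bits 10 -> C
Bits 00 -> F
Bits 10 -> C
Bits 01 -> B
Bits 10 -> C
Bits 01 -> B


Decoded message: CFCBCB


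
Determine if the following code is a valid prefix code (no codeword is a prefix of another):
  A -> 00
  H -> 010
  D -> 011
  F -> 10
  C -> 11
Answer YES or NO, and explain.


Checking each pair (does one codeword prefix another?):
  A='00' vs H='010': no prefix
  A='00' vs D='011': no prefix
  A='00' vs F='10': no prefix
  A='00' vs C='11': no prefix
  H='010' vs A='00': no prefix
  H='010' vs D='011': no prefix
  H='010' vs F='10': no prefix
  H='010' vs C='11': no prefix
  D='011' vs A='00': no prefix
  D='011' vs H='010': no prefix
  D='011' vs F='10': no prefix
  D='011' vs C='11': no prefix
  F='10' vs A='00': no prefix
  F='10' vs H='010': no prefix
  F='10' vs D='011': no prefix
  F='10' vs C='11': no prefix
  C='11' vs A='00': no prefix
  C='11' vs H='010': no prefix
  C='11' vs D='011': no prefix
  C='11' vs F='10': no prefix
No violation found over all pairs.

YES -- this is a valid prefix code. No codeword is a prefix of any other codeword.


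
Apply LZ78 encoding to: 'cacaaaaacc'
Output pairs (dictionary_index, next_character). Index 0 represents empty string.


LZ78 encoding steps:
Dictionary: {0: ''}
Step 1: w='' (idx 0), next='c' -> output (0, 'c'), add 'c' as idx 1
Step 2: w='' (idx 0), next='a' -> output (0, 'a'), add 'a' as idx 2
Step 3: w='c' (idx 1), next='a' -> output (1, 'a'), add 'ca' as idx 3
Step 4: w='a' (idx 2), next='a' -> output (2, 'a'), add 'aa' as idx 4
Step 5: w='aa' (idx 4), next='c' -> output (4, 'c'), add 'aac' as idx 5
Step 6: w='c' (idx 1), end of input -> output (1, '')


Encoded: [(0, 'c'), (0, 'a'), (1, 'a'), (2, 'a'), (4, 'c'), (1, '')]
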